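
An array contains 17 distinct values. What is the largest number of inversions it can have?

The maximum occurs when the array is in strictly decreasing order: every one of the C(17, 2) pairs is inverted.
C(17, 2) = 17·16/2 = 136

136 inversions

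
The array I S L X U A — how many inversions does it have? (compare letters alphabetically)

7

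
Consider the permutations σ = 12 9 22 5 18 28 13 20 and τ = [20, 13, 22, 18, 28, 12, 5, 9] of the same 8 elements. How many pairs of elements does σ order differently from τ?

Assign each item its position (1..8) in the first ordering, then rewrite the second ordering as that position sequence:
positions: 12→1, 9→2, 22→3, 5→4, 18→5, 28→6, 13→7, 20→8
second ordering as positions: [8, 7, 3, 5, 6, 1, 4, 2]
Discordant pairs = inversions in this position sequence.
8: 7, 3, 5, 6, 1, 4, 2 → 7
7: 3, 5, 6, 1, 4, 2 → 6
3: 1, 2 → 2
5: 1, 4, 2 → 3
6: 1, 4, 2 → 3
1: 0
4: 2 → 1
2: 0
Total: 7 + 6 + 2 + 3 + 3 + 0 + 1 + 0 = 22

22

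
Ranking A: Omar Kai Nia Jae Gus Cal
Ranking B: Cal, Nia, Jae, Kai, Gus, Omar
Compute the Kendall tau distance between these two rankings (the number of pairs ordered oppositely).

Assign each item its position (1..6) in the first ordering, then rewrite the second ordering as that position sequence:
positions: Omar→1, Kai→2, Nia→3, Jae→4, Gus→5, Cal→6
second ordering as positions: [6, 3, 4, 2, 5, 1]
Discordant pairs = inversions in this position sequence.
6: 3, 4, 2, 5, 1 → 5
3: 2, 1 → 2
4: 2, 1 → 2
2: 1 → 1
5: 1 → 1
1: 0
Total: 5 + 2 + 2 + 1 + 1 + 0 = 11

There are 11 discordant pairs.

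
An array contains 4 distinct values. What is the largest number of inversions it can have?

The maximum occurs when the array is in strictly decreasing order: every one of the C(4, 2) pairs is inverted.
C(4, 2) = 4·3/2 = 6

6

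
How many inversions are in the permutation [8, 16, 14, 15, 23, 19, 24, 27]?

For each element, count later entries that are smaller:
8 → none → 0
16 → 14, 15 → 2
14 → none → 0
15 → none → 0
23 → 19 → 1
19 → none → 0
24 → none → 0
27 → none → 0
Sum: 0 + 2 + 0 + 0 + 1 + 0 + 0 + 0 = 3

3 inversions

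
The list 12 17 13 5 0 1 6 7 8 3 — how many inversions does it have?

28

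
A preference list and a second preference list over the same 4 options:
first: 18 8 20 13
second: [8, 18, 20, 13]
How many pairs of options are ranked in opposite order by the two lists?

Assign each item its position (1..4) in the first ordering, then rewrite the second ordering as that position sequence:
positions: 18→1, 8→2, 20→3, 13→4
second ordering as positions: [2, 1, 3, 4]
Discordant pairs = inversions in this position sequence.
2: 1 → 1
1: 0
3: 0
4: 0
Total: 1 + 0 + 0 + 0 = 1

1 pair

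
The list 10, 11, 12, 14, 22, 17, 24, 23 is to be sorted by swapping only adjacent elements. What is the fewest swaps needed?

2 adjacent swaps

Minimum adjacent swaps = number of inversions (each swap of adjacent out-of-order elements removes one inversion and no swap can remove more).
Count inversions — for each element, later elements that are smaller:
10: none → 0
11: none → 0
12: none → 0
14: none → 0
22: 17 → 1
17: none → 0
24: 23 → 1
23: none → 0
Total inversions: 0 + 0 + 0 + 0 + 1 + 0 + 1 + 0 = 2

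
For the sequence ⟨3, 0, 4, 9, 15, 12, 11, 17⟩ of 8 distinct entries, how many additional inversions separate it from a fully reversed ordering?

24

Maximum inversions for 8 distinct elements is C(8, 2) = 8·7/2 = 28.
Current inversions — for each element, count later smaller elements:
3: 1
0: 0
4: 0
9: 0
15: 2
12: 1
11: 0
17: 0
Current total: 1 + 0 + 0 + 0 + 2 + 1 + 0 + 0 = 4
Shortfall: 28 − 4 = 24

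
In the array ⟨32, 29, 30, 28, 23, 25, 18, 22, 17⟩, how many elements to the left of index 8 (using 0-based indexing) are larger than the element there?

The element at index 8 is 17.
Elements before it: 32, 29, 30, 28, 23, 25, 18, 22
Those larger than 17: 32, 29, 30, 28, 23, 25, 18, 22

8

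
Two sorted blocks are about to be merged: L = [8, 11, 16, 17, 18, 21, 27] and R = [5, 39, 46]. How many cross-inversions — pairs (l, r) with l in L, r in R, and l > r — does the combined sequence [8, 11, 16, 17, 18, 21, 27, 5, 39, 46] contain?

7 split inversions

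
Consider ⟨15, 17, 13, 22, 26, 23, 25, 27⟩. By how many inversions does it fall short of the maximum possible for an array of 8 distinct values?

24

Maximum inversions for 8 distinct elements is C(8, 2) = 8·7/2 = 28.
Current inversions — for each element, count later smaller elements:
15: 1
17: 1
13: 0
22: 0
26: 2
23: 0
25: 0
27: 0
Current total: 1 + 1 + 0 + 0 + 2 + 0 + 0 + 0 = 4
Shortfall: 28 − 4 = 24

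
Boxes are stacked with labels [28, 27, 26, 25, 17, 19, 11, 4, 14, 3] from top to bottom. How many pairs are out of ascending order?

There are 42 inversions.

Count, for each position, how many later elements it exceeds:
28 → 27, 26, 25, 17, 19, 11, 4, 14, 3 → 9
27 → 26, 25, 17, 19, 11, 4, 14, 3 → 8
26 → 25, 17, 19, 11, 4, 14, 3 → 7
25 → 17, 19, 11, 4, 14, 3 → 6
17 → 11, 4, 14, 3 → 4
19 → 11, 4, 14, 3 → 4
11 → 4, 3 → 2
4 → 3 → 1
14 → 3 → 1
3 → none → 0
Sum: 9 + 8 + 7 + 6 + 4 + 4 + 2 + 1 + 1 + 0 = 42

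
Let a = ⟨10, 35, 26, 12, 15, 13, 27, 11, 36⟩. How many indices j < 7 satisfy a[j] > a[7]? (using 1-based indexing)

1

The element at index 7 is 27.
Elements before it: 10, 35, 26, 12, 15, 13
Those larger than 27: 35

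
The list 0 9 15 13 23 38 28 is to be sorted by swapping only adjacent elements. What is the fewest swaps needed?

2

The minimum number of adjacent swaps to sort an array equals its inversion count, since every such swap removes exactly one inversion.
Count inversions — for each element, later elements that are smaller:
0: none → 0
9: none → 0
15: 13 → 1
13: none → 0
23: none → 0
38: 28 → 1
28: none → 0
Total inversions: 0 + 0 + 1 + 0 + 0 + 1 + 0 = 2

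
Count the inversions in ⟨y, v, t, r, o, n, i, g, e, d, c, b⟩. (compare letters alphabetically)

Element-by-element contributions:
y → v, t, r, o, n, i, g, e, d, c, b → 11
v → t, r, o, n, i, g, e, d, c, b → 10
t → r, o, n, i, g, e, d, c, b → 9
r → o, n, i, g, e, d, c, b → 8
o → n, i, g, e, d, c, b → 7
n → i, g, e, d, c, b → 6
i → g, e, d, c, b → 5
g → e, d, c, b → 4
e → d, c, b → 3
d → c, b → 2
c → b → 1
b → none → 0
Sum: 11 + 10 + 9 + 8 + 7 + 6 + 5 + 4 + 3 + 2 + 1 + 0 = 66

66 out-of-order pairs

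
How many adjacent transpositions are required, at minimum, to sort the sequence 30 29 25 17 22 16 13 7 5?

Minimum adjacent swaps = number of inversions (each swap of adjacent out-of-order elements removes one inversion and no swap can remove more).
Count inversions — for each element, later elements that are smaller:
30: 29, 25, 17, 22, 16, 13, 7, 5 → 8
29: 25, 17, 22, 16, 13, 7, 5 → 7
25: 17, 22, 16, 13, 7, 5 → 6
17: 16, 13, 7, 5 → 4
22: 16, 13, 7, 5 → 4
16: 13, 7, 5 → 3
13: 7, 5 → 2
7: 5 → 1
5: none → 0
Total inversions: 8 + 7 + 6 + 4 + 4 + 3 + 2 + 1 + 0 = 35

35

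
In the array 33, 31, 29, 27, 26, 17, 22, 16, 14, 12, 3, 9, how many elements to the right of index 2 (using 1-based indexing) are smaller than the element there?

10

The element at index 2 is 31.
Elements after it: 29, 27, 26, 17, 22, 16, 14, 12, 3, 9
Those smaller than 31: 29, 27, 26, 17, 22, 16, 14, 12, 3, 9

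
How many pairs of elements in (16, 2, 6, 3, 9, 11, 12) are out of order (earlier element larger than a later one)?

Sweep left to right; for each value list the smaller values that follow it:
16 → 2, 6, 3, 9, 11, 12 → 6
2 → none → 0
6 → 3 → 1
3 → none → 0
9 → none → 0
11 → none → 0
12 → none → 0
Sum: 6 + 0 + 1 + 0 + 0 + 0 + 0 = 7

7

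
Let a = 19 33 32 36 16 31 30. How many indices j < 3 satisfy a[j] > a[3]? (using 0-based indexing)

The element at index 3 is 36.
Elements before it: 19, 33, 32
None of them are larger than 36.

0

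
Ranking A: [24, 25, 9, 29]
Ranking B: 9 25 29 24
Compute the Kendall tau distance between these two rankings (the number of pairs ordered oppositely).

There are 4 discordant pairs.

Assign each item its position (1..4) in the first ordering, then rewrite the second ordering as that position sequence:
positions: 24→1, 25→2, 9→3, 29→4
second ordering as positions: [3, 2, 4, 1]
Discordant pairs = inversions in this position sequence.
3: 2, 1 → 2
2: 1 → 1
4: 1 → 1
1: 0
Total: 2 + 1 + 1 + 0 = 4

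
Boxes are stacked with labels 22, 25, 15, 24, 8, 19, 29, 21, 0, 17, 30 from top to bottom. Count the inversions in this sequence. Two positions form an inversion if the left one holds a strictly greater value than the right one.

Sweep left to right; for each value list the smaller values that follow it:
22 → 15, 8, 19, 21, 0, 17 → 6
25 → 15, 24, 8, 19, 21, 0, 17 → 7
15 → 8, 0 → 2
24 → 8, 19, 21, 0, 17 → 5
8 → 0 → 1
19 → 0, 17 → 2
29 → 21, 0, 17 → 3
21 → 0, 17 → 2
0 → none → 0
17 → none → 0
30 → none → 0
Sum: 6 + 7 + 2 + 5 + 1 + 2 + 3 + 2 + 0 + 0 + 0 = 28

28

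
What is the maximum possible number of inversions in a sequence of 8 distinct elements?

The maximum occurs when the array is in strictly decreasing order: every one of the C(8, 2) pairs is inverted.
C(8, 2) = 8·7/2 = 28

28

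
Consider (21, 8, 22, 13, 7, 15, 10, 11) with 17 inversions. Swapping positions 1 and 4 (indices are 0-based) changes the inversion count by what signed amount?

-1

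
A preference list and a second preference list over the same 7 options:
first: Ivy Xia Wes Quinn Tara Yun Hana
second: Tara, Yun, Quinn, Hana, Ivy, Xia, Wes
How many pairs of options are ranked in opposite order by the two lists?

Assign each item its position (1..7) in the first ordering, then rewrite the second ordering as that position sequence:
positions: Ivy→1, Xia→2, Wes→3, Quinn→4, Tara→5, Yun→6, Hana→7
second ordering as positions: [5, 6, 4, 7, 1, 2, 3]
Discordant pairs = inversions in this position sequence.
5: 4, 1, 2, 3 → 4
6: 4, 1, 2, 3 → 4
4: 1, 2, 3 → 3
7: 1, 2, 3 → 3
1: 0
2: 0
3: 0
Total: 4 + 4 + 3 + 3 + 0 + 0 + 0 = 14

There are 14 pairs.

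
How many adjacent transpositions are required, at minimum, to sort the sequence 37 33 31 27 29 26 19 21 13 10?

43

The minimum number of adjacent swaps to sort an array equals its inversion count, since every such swap removes exactly one inversion.
Count inversions — for each element, later elements that are smaller:
37: 33, 31, 27, 29, 26, 19, 21, 13, 10 → 9
33: 31, 27, 29, 26, 19, 21, 13, 10 → 8
31: 27, 29, 26, 19, 21, 13, 10 → 7
27: 26, 19, 21, 13, 10 → 5
29: 26, 19, 21, 13, 10 → 5
26: 19, 21, 13, 10 → 4
19: 13, 10 → 2
21: 13, 10 → 2
13: 10 → 1
10: none → 0
Total inversions: 9 + 8 + 7 + 5 + 5 + 4 + 2 + 2 + 1 + 0 = 43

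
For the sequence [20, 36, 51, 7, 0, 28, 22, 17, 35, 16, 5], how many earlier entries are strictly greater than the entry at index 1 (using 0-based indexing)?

0 such elements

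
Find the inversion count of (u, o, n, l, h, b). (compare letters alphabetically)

15 inversions

Sweep left to right; for each value list the smaller values that follow it:
u: 5
o: 4
n: 3
l: 2
h: 1
b: 0
Sum: 5 + 4 + 3 + 2 + 1 + 0 = 15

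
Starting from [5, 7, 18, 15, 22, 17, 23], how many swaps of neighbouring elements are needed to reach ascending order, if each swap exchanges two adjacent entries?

The minimum number of adjacent swaps to sort an array equals its inversion count, since every such swap removes exactly one inversion.
Count inversions — for each element, later elements that are smaller:
5: none → 0
7: none → 0
18: 15, 17 → 2
15: none → 0
22: 17 → 1
17: none → 0
23: none → 0
Total inversions: 0 + 0 + 2 + 0 + 1 + 0 + 0 = 3

3 swaps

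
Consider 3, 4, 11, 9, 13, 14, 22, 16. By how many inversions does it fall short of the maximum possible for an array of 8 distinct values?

26

Maximum inversions for 8 distinct elements is C(8, 2) = 8·7/2 = 28.
Current inversions — for each element, count later smaller elements:
3: 0
4: 0
11: 1
9: 0
13: 0
14: 0
22: 1
16: 0
Current total: 0 + 0 + 1 + 0 + 0 + 0 + 1 + 0 = 2
Shortfall: 28 − 2 = 26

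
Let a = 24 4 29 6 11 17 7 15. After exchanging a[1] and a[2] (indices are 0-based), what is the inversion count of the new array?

Positions 1 and 2 hold 4 and 29; after swapping, the array is [24, 29, 4, 6, 11, 17, 7, 15].
Element-by-element contributions:
24 → 4, 6, 11, 17, 7, 15 → 6
29 → 4, 6, 11, 17, 7, 15 → 6
4 → none → 0
6 → none → 0
11 → 7 → 1
17 → 7, 15 → 2
7 → none → 0
15 → none → 0
Sum: 6 + 6 + 0 + 0 + 1 + 2 + 0 + 0 = 15

15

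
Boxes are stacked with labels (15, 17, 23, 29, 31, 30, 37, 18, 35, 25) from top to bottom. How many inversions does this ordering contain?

For each element, count later entries that are smaller:
15 → none → 0
17 → none → 0
23 → 18 → 1
29 → 18, 25 → 2
31 → 30, 18, 25 → 3
30 → 18, 25 → 2
37 → 18, 35, 25 → 3
18 → none → 0
35 → 25 → 1
25 → none → 0
Sum: 0 + 0 + 1 + 2 + 3 + 2 + 3 + 0 + 1 + 0 = 12

12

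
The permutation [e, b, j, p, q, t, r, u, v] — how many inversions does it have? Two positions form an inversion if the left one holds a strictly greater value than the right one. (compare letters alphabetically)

2 inversions

Element-by-element contributions:
e → b → 1
b → none → 0
j → none → 0
p → none → 0
q → none → 0
t → r → 1
r → none → 0
u → none → 0
v → none → 0
Sum: 1 + 0 + 0 + 0 + 0 + 1 + 0 + 0 + 0 = 2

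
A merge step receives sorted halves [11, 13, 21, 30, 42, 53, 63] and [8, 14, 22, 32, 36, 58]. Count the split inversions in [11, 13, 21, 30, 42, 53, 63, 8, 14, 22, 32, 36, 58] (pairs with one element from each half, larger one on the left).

Count, for every r in R, how many entries of L exceed r:
r = 8: 11, 13, 21, 30, 42, 53, 63 → 7
r = 14: 21, 30, 42, 53, 63 → 5
r = 22: 30, 42, 53, 63 → 4
r = 32: 42, 53, 63 → 3
r = 36: 42, 53, 63 → 3
r = 58: 63 → 1
Cross-inversions: 7 + 5 + 4 + 3 + 3 + 1 = 23

23 split inversions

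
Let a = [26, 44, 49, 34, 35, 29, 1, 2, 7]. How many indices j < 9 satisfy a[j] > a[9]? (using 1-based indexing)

6 such elements

The element at index 9 is 7.
Elements before it: 26, 44, 49, 34, 35, 29, 1, 2
Those larger than 7: 26, 44, 49, 34, 35, 29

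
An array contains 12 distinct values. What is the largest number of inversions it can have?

66 inversions

A reversed (strictly descending) arrangement makes every pair an inversion, giving C(12, 2) inversions.
C(12, 2) = 12·11/2 = 66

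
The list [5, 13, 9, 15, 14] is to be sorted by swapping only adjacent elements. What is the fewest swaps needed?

2 swaps

The minimum number of adjacent swaps to sort an array equals its inversion count, since every such swap removes exactly one inversion.
Count inversions — for each element, later elements that are smaller:
5: none → 0
13: 9 → 1
9: none → 0
15: 14 → 1
14: none → 0
Total inversions: 0 + 1 + 0 + 1 + 0 = 2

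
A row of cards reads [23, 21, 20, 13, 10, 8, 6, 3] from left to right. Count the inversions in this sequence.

28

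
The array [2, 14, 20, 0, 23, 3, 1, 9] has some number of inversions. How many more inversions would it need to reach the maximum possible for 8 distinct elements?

Maximum inversions for 8 distinct elements is C(8, 2) = 8·7/2 = 28.
Current inversions — for each element, count later smaller elements:
2: 2
14: 4
20: 4
0: 0
23: 3
3: 1
1: 0
9: 0
Current total: 2 + 4 + 4 + 0 + 3 + 1 + 0 + 0 = 14
Shortfall: 28 − 14 = 14

14 inversions short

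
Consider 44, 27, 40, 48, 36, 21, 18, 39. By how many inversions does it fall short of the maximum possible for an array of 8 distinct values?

Maximum inversions for 8 distinct elements is C(8, 2) = 8·7/2 = 28.
Current inversions — for each element, count later smaller elements:
44: 6
27: 2
40: 4
48: 4
36: 2
21: 1
18: 0
39: 0
Current total: 6 + 2 + 4 + 4 + 2 + 1 + 0 + 0 = 19
Shortfall: 28 − 19 = 9

9 inversions short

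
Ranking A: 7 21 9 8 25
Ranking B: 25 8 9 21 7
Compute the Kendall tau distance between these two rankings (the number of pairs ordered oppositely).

Discordant pairs: 10

Assign each item its position (1..5) in the first ordering, then rewrite the second ordering as that position sequence:
positions: 7→1, 21→2, 9→3, 8→4, 25→5
second ordering as positions: [5, 4, 3, 2, 1]
Discordant pairs = inversions in this position sequence.
5: 4, 3, 2, 1 → 4
4: 3, 2, 1 → 3
3: 2, 1 → 2
2: 1 → 1
1: 0
Total: 4 + 3 + 2 + 1 + 0 = 10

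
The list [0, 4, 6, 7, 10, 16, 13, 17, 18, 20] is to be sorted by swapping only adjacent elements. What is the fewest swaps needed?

Minimum adjacent swaps = number of inversions (each swap of adjacent out-of-order elements removes one inversion and no swap can remove more).
Count inversions — for each element, later elements that are smaller:
0: none → 0
4: none → 0
6: none → 0
7: none → 0
10: none → 0
16: 13 → 1
13: none → 0
17: none → 0
18: none → 0
20: none → 0
Total inversions: 0 + 0 + 0 + 0 + 0 + 1 + 0 + 0 + 0 + 0 = 1

1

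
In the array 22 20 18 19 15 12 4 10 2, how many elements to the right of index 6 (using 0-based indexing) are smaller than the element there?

The element at index 6 is 4.
Elements after it: 10, 2
Those smaller than 4: 2

1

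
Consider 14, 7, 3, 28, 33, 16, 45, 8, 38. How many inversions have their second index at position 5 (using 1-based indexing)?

0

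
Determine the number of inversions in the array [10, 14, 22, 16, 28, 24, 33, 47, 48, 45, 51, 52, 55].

4

Sweep left to right; for each value list the smaller values that follow it:
10: 0
14: 0
22: 1
16: 0
28: 1
24: 0
33: 0
47: 1
48: 1
45: 0
51: 0
52: 0
55: 0
Sum: 0 + 0 + 1 + 0 + 1 + 0 + 0 + 1 + 1 + 0 + 0 + 0 + 0 = 4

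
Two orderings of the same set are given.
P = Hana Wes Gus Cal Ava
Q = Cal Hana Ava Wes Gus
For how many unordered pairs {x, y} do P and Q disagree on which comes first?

There are 5 disagreeing pairs.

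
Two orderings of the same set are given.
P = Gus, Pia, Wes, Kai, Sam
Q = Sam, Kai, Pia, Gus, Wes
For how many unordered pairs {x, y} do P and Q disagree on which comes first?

8

Assign each item its position (1..5) in the first ordering, then rewrite the second ordering as that position sequence:
positions: Gus→1, Pia→2, Wes→3, Kai→4, Sam→5
second ordering as positions: [5, 4, 2, 1, 3]
Discordant pairs = inversions in this position sequence.
5: 4, 2, 1, 3 → 4
4: 2, 1, 3 → 3
2: 1 → 1
1: 0
3: 0
Total: 4 + 3 + 1 + 0 + 0 = 8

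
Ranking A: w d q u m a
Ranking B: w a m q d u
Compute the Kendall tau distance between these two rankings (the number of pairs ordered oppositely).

8 discordant pairs

Assign each item its position (1..6) in the first ordering, then rewrite the second ordering as that position sequence:
positions: w→1, d→2, q→3, u→4, m→5, a→6
second ordering as positions: [1, 6, 5, 3, 2, 4]
Discordant pairs = inversions in this position sequence.
1: 0
6: 5, 3, 2, 4 → 4
5: 3, 2, 4 → 3
3: 2 → 1
2: 0
4: 0
Total: 0 + 4 + 3 + 1 + 0 + 0 = 8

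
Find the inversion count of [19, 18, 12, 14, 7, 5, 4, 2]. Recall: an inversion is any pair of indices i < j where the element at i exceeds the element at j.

27 inversions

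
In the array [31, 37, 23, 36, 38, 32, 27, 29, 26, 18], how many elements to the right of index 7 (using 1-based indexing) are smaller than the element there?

The element at index 7 is 27.
Elements after it: 29, 26, 18
Those smaller than 27: 26, 18

2 such elements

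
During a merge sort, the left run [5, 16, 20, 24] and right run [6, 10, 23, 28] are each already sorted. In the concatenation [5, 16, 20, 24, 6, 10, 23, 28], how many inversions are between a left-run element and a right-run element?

7 split inversions

For each element r of the right run, count left-run elements greater than r:
r = 6: 16, 20, 24 → 3
r = 10: 16, 20, 24 → 3
r = 23: 24 → 1
r = 28: none → 0
Cross-inversions: 3 + 3 + 1 + 0 = 7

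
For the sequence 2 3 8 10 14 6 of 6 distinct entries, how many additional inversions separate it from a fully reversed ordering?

12 inversions short

Maximum inversions for 6 distinct elements is C(6, 2) = 6·5/2 = 15.
Current inversions — for each element, count later smaller elements:
2: 0
3: 0
8: 1
10: 1
14: 1
6: 0
Current total: 0 + 0 + 1 + 1 + 1 + 0 = 3
Shortfall: 15 − 3 = 12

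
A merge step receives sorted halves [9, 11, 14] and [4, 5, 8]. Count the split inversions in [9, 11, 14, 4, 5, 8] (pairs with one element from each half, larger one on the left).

9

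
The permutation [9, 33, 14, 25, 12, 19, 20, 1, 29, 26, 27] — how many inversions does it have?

21

For each element, count later entries that are smaller:
9 → 1 → 1
33 → 14, 25, 12, 19, 20, 1, 29, 26, 27 → 9
14 → 12, 1 → 2
25 → 12, 19, 20, 1 → 4
12 → 1 → 1
19 → 1 → 1
20 → 1 → 1
1 → none → 0
29 → 26, 27 → 2
26 → none → 0
27 → none → 0
Sum: 1 + 9 + 2 + 4 + 1 + 1 + 1 + 0 + 2 + 0 + 0 = 21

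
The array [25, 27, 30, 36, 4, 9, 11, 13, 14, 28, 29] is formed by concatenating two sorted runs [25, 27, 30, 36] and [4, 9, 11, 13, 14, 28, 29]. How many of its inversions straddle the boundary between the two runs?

Take each right-half value and tally the left-half values above it:
r = 4: 25, 27, 30, 36 → 4
r = 9: 25, 27, 30, 36 → 4
r = 11: 25, 27, 30, 36 → 4
r = 13: 25, 27, 30, 36 → 4
r = 14: 25, 27, 30, 36 → 4
r = 28: 30, 36 → 2
r = 29: 30, 36 → 2
Cross-inversions: 4 + 4 + 4 + 4 + 4 + 2 + 2 = 24

There are 24 cross-inversions.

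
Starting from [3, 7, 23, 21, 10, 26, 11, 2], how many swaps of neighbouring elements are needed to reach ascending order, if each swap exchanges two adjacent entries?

There are 13 swaps.

The minimum number of adjacent swaps to sort an array equals its inversion count, since every such swap removes exactly one inversion.
Count inversions — for each element, later elements that are smaller:
3: 2 → 1
7: 2 → 1
23: 21, 10, 11, 2 → 4
21: 10, 11, 2 → 3
10: 2 → 1
26: 11, 2 → 2
11: 2 → 1
2: none → 0
Total inversions: 1 + 1 + 4 + 3 + 1 + 2 + 1 + 0 = 13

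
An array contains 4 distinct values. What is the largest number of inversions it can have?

The maximum occurs when the array is in strictly decreasing order: every one of the C(4, 2) pairs is inverted.
C(4, 2) = 4·3/2 = 6

6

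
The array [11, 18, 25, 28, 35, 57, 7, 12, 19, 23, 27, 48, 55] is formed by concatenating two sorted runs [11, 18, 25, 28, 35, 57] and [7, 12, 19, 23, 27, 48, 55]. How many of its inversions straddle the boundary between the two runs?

24 split inversions

Take each right-half value and tally the left-half values above it:
r = 7: 11, 18, 25, 28, 35, 57 → 6
r = 12: 18, 25, 28, 35, 57 → 5
r = 19: 25, 28, 35, 57 → 4
r = 23: 25, 28, 35, 57 → 4
r = 27: 28, 35, 57 → 3
r = 48: 57 → 1
r = 55: 57 → 1
Cross-inversions: 6 + 5 + 4 + 4 + 3 + 1 + 1 = 24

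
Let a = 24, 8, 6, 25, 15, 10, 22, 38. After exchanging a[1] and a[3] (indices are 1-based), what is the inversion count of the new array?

7 inversions

Positions 1 and 3 hold 24 and 6; after swapping, the array is [6, 8, 24, 25, 15, 10, 22, 38].
Count, for each position, how many later elements it exceeds:
6 → none → 0
8 → none → 0
24 → 15, 10, 22 → 3
25 → 15, 10, 22 → 3
15 → 10 → 1
10 → none → 0
22 → none → 0
38 → none → 0
Sum: 0 + 0 + 3 + 3 + 1 + 0 + 0 + 0 = 7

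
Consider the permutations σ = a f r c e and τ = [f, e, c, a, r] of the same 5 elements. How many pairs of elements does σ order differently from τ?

Assign each item its position (1..5) in the first ordering, then rewrite the second ordering as that position sequence:
positions: a→1, f→2, r→3, c→4, e→5
second ordering as positions: [2, 5, 4, 1, 3]
Discordant pairs = inversions in this position sequence.
2: 1 → 1
5: 4, 1, 3 → 3
4: 1, 3 → 2
1: 0
3: 0
Total: 1 + 3 + 2 + 0 + 0 = 6

6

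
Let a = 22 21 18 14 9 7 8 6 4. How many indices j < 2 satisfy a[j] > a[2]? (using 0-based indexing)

2

The element at index 2 is 18.
Elements before it: 22, 21
Those larger than 18: 22, 21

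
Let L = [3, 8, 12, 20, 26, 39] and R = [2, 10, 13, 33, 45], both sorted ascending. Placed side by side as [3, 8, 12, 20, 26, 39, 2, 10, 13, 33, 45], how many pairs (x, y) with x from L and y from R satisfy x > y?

14

Take each right-half value and tally the left-half values above it:
r = 2: 3, 8, 12, 20, 26, 39 → 6
r = 10: 12, 20, 26, 39 → 4
r = 13: 20, 26, 39 → 3
r = 33: 39 → 1
r = 45: none → 0
Cross-inversions: 6 + 4 + 3 + 1 + 0 = 14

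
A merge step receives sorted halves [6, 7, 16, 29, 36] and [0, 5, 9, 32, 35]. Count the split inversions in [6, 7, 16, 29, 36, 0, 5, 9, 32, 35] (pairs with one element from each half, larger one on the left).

For each element r of the right run, count left-run elements greater than r:
r = 0: 6, 7, 16, 29, 36 → 5
r = 5: 6, 7, 16, 29, 36 → 5
r = 9: 16, 29, 36 → 3
r = 32: 36 → 1
r = 35: 36 → 1
Cross-inversions: 5 + 5 + 3 + 1 + 1 = 15

15 cross-inversions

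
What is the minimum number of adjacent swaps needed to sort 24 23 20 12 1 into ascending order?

There are 10 swaps.

The minimum number of adjacent swaps to sort an array equals its inversion count, since every such swap removes exactly one inversion.
Count inversions — for each element, later elements that are smaller:
24: 23, 20, 12, 1 → 4
23: 20, 12, 1 → 3
20: 12, 1 → 2
12: 1 → 1
1: none → 0
Total inversions: 4 + 3 + 2 + 1 + 0 = 10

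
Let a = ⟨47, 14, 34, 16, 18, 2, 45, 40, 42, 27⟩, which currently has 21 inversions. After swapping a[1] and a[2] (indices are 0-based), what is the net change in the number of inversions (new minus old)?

Positions 1 and 2 hold 14 and 34; after swapping, the array is [47, 34, 14, 16, 18, 2, 45, 40, 42, 27].
Element-by-element contributions:
47 → 34, 14, 16, 18, 2, 45, 40, 42, 27 → 9
34 → 14, 16, 18, 2, 27 → 5
14 → 2 → 1
16 → 2 → 1
18 → 2 → 1
2 → none → 0
45 → 40, 42, 27 → 3
40 → 27 → 1
42 → 27 → 1
27 → none → 0
Sum: 9 + 5 + 1 + 1 + 1 + 0 + 3 + 1 + 1 + 0 = 22
Change: 22 − 21 = +1

+1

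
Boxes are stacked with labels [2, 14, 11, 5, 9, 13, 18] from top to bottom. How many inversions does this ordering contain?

6 inversions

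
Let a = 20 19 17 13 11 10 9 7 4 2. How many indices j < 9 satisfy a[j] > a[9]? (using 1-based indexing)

The element at index 9 is 4.
Elements before it: 20, 19, 17, 13, 11, 10, 9, 7
Those larger than 4: 20, 19, 17, 13, 11, 10, 9, 7

8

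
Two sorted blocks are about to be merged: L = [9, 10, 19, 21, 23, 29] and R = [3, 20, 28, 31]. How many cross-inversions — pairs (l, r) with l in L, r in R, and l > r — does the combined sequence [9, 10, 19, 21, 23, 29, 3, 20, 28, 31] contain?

10 split inversions

Take each right-half value and tally the left-half values above it:
r = 3: 9, 10, 19, 21, 23, 29 → 6
r = 20: 21, 23, 29 → 3
r = 28: 29 → 1
r = 31: none → 0
Cross-inversions: 6 + 3 + 1 + 0 = 10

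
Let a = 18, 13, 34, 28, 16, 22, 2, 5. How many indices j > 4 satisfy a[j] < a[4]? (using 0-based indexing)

2

The element at index 4 is 16.
Elements after it: 22, 2, 5
Those smaller than 16: 2, 5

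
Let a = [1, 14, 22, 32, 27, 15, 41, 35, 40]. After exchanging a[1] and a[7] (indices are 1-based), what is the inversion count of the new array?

17 inversions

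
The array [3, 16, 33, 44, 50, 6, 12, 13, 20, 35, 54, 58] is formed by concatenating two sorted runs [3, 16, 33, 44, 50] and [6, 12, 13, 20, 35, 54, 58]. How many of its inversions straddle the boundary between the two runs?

Take each right-half value and tally the left-half values above it:
r = 6: 16, 33, 44, 50 → 4
r = 12: 16, 33, 44, 50 → 4
r = 13: 16, 33, 44, 50 → 4
r = 20: 33, 44, 50 → 3
r = 35: 44, 50 → 2
r = 54: none → 0
r = 58: none → 0
Cross-inversions: 4 + 4 + 4 + 3 + 2 + 0 + 0 = 17

There are 17 split inversions.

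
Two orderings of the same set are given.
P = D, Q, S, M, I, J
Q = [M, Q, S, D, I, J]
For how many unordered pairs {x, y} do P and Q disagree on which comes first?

Disagreeing pairs: 5

Assign each item its position (1..6) in the first ordering, then rewrite the second ordering as that position sequence:
positions: D→1, Q→2, S→3, M→4, I→5, J→6
second ordering as positions: [4, 2, 3, 1, 5, 6]
Discordant pairs = inversions in this position sequence.
4: 2, 3, 1 → 3
2: 1 → 1
3: 1 → 1
1: 0
5: 0
6: 0
Total: 3 + 1 + 1 + 0 + 0 + 0 = 5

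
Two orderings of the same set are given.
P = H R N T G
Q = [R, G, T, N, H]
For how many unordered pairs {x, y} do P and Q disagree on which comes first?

7 disagreeing pairs

Assign each item its position (1..5) in the first ordering, then rewrite the second ordering as that position sequence:
positions: H→1, R→2, N→3, T→4, G→5
second ordering as positions: [2, 5, 4, 3, 1]
Discordant pairs = inversions in this position sequence.
2: 1 → 1
5: 4, 3, 1 → 3
4: 3, 1 → 2
3: 1 → 1
1: 0
Total: 1 + 3 + 2 + 1 + 0 = 7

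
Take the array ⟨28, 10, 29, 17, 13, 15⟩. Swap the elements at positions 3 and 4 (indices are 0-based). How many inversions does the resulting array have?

8

Positions 3 and 4 hold 17 and 13; after swapping, the array is [28, 10, 29, 13, 17, 15].
Count, for each position, how many later elements it exceeds:
28 → 10, 13, 17, 15 → 4
10 → none → 0
29 → 13, 17, 15 → 3
13 → none → 0
17 → 15 → 1
15 → none → 0
Sum: 4 + 0 + 3 + 0 + 1 + 0 = 8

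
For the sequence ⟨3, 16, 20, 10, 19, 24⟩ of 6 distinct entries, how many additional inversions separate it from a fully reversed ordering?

12

Maximum inversions for 6 distinct elements is C(6, 2) = 6·5/2 = 15.
Current inversions — for each element, count later smaller elements:
3: 0
16: 1
20: 2
10: 0
19: 0
24: 0
Current total: 0 + 1 + 2 + 0 + 0 + 0 = 3
Shortfall: 15 − 3 = 12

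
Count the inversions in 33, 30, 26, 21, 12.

For each element, count later entries that are smaller:
33: 4
30: 3
26: 2
21: 1
12: 0
Sum: 4 + 3 + 2 + 1 + 0 = 10

10 inversions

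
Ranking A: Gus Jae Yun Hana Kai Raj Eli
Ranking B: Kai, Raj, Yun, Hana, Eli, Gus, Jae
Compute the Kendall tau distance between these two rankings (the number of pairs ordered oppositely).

14 discordant pairs

Assign each item its position (1..7) in the first ordering, then rewrite the second ordering as that position sequence:
positions: Gus→1, Jae→2, Yun→3, Hana→4, Kai→5, Raj→6, Eli→7
second ordering as positions: [5, 6, 3, 4, 7, 1, 2]
Discordant pairs = inversions in this position sequence.
5: 3, 4, 1, 2 → 4
6: 3, 4, 1, 2 → 4
3: 1, 2 → 2
4: 1, 2 → 2
7: 1, 2 → 2
1: 0
2: 0
Total: 4 + 4 + 2 + 2 + 2 + 0 + 0 = 14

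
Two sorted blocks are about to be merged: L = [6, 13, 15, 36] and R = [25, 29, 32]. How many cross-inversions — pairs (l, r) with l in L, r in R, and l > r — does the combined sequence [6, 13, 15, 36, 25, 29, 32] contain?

3 split inversions

For each element r of the right run, count left-run elements greater than r:
r = 25: 36 → 1
r = 29: 36 → 1
r = 32: 36 → 1
Cross-inversions: 1 + 1 + 1 = 3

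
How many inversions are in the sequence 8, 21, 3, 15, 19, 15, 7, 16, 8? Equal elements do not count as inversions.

18

Sweep left to right; for each value list the smaller values that follow it:
8: 2
21: 7
3: 0
15: 2
19: 4
15: 2
7: 0
16: 1
8: 0
Sum: 2 + 7 + 0 + 2 + 4 + 2 + 0 + 1 + 0 = 18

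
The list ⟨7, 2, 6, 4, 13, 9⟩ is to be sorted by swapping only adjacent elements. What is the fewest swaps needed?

Each adjacent swap fixes exactly one inversion, so the minimum swap count equals the number of inversions.
Count inversions — for each element, later elements that are smaller:
7: 2, 6, 4 → 3
2: none → 0
6: 4 → 1
4: none → 0
13: 9 → 1
9: none → 0
Total inversions: 3 + 0 + 1 + 0 + 1 + 0 = 5

Adjacent swaps: 5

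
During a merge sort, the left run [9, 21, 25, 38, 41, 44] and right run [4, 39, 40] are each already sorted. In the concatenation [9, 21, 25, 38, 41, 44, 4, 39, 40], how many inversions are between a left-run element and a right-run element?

Take each right-half value and tally the left-half values above it:
r = 4: 9, 21, 25, 38, 41, 44 → 6
r = 39: 41, 44 → 2
r = 40: 41, 44 → 2
Cross-inversions: 6 + 2 + 2 = 10

10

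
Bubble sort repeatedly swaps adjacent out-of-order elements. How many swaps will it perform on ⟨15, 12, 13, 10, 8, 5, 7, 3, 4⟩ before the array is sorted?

33 swaps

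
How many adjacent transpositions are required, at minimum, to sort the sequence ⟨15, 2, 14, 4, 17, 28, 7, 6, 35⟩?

13

Minimum adjacent swaps = number of inversions (each swap of adjacent out-of-order elements removes one inversion and no swap can remove more).
Count inversions — for each element, later elements that are smaller:
15: 2, 14, 4, 7, 6 → 5
2: none → 0
14: 4, 7, 6 → 3
4: none → 0
17: 7, 6 → 2
28: 7, 6 → 2
7: 6 → 1
6: none → 0
35: none → 0
Total inversions: 5 + 0 + 3 + 0 + 2 + 2 + 1 + 0 + 0 = 13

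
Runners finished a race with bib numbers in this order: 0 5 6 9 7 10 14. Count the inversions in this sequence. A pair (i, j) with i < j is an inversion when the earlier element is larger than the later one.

For each element, count later entries that are smaller:
0: 0
5: 0
6: 0
9: 1
7: 0
10: 0
14: 0
Sum: 0 + 0 + 0 + 1 + 0 + 0 + 0 = 1

1 inversion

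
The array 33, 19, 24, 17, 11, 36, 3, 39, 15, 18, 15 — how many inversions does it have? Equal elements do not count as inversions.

For each element, count later entries that are smaller:
33 → 19, 24, 17, 11, 3, 15, 18, 15 → 8
19 → 17, 11, 3, 15, 18, 15 → 6
24 → 17, 11, 3, 15, 18, 15 → 6
17 → 11, 3, 15, 15 → 4
11 → 3 → 1
36 → 3, 15, 18, 15 → 4
3 → none → 0
39 → 15, 18, 15 → 3
15 → none → 0
18 → 15 → 1
15 → none → 0
Sum: 8 + 6 + 6 + 4 + 1 + 4 + 0 + 3 + 0 + 1 + 0 = 33

33 inversions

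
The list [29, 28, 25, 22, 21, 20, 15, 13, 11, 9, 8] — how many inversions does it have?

Count, for each position, how many later elements it exceeds:
29 → 28, 25, 22, 21, 20, 15, 13, 11, 9, 8 → 10
28 → 25, 22, 21, 20, 15, 13, 11, 9, 8 → 9
25 → 22, 21, 20, 15, 13, 11, 9, 8 → 8
22 → 21, 20, 15, 13, 11, 9, 8 → 7
21 → 20, 15, 13, 11, 9, 8 → 6
20 → 15, 13, 11, 9, 8 → 5
15 → 13, 11, 9, 8 → 4
13 → 11, 9, 8 → 3
11 → 9, 8 → 2
9 → 8 → 1
8 → none → 0
Sum: 10 + 9 + 8 + 7 + 6 + 5 + 4 + 3 + 2 + 1 + 0 = 55

Inversions: 55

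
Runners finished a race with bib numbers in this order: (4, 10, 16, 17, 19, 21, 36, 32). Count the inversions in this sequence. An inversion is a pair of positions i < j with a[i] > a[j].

For each element, count later entries that are smaller:
4 → none → 0
10 → none → 0
16 → none → 0
17 → none → 0
19 → none → 0
21 → none → 0
36 → 32 → 1
32 → none → 0
Sum: 0 + 0 + 0 + 0 + 0 + 0 + 1 + 0 = 1

1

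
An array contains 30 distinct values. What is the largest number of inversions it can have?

There are 435 inversions.

A reversed (strictly descending) arrangement makes every pair an inversion, giving C(30, 2) inversions.
C(30, 2) = 30·29/2 = 435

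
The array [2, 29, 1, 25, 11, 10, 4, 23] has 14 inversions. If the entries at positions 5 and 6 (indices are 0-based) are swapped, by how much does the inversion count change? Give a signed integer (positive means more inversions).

Positions 5 and 6 hold 10 and 4; after swapping, the array is [2, 29, 1, 25, 11, 4, 10, 23].
For each element, count later entries that are smaller:
2: 1
29: 6
1: 0
25: 4
11: 2
4: 0
10: 0
23: 0
Sum: 1 + 6 + 0 + 4 + 2 + 0 + 0 + 0 = 13
Change: 13 − 14 = -1

-1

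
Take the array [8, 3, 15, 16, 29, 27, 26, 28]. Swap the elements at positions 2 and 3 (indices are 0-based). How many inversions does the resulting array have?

6

Positions 2 and 3 hold 15 and 16; after swapping, the array is [8, 3, 16, 15, 29, 27, 26, 28].
Sweep left to right; for each value list the smaller values that follow it:
8: 1
3: 0
16: 1
15: 0
29: 3
27: 1
26: 0
28: 0
Sum: 1 + 0 + 1 + 0 + 3 + 1 + 0 + 0 = 6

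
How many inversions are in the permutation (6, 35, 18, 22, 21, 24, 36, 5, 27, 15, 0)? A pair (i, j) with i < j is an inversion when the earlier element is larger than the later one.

31

For each element, count later entries that are smaller:
6: 2
35: 8
18: 3
22: 4
21: 3
24: 3
36: 4
5: 1
27: 2
15: 1
0: 0
Sum: 2 + 8 + 3 + 4 + 3 + 3 + 4 + 1 + 2 + 1 + 0 = 31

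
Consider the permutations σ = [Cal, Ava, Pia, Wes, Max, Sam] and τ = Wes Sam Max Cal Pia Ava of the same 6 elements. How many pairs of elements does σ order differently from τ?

11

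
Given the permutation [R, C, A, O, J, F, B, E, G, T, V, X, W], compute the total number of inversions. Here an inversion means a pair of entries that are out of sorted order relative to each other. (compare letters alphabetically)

Sweep left to right; for each value list the smaller values that follow it:
R: 8
C: 2
A: 0
O: 5
J: 4
F: 2
B: 0
E: 0
G: 0
T: 0
V: 0
X: 1
W: 0
Sum: 8 + 2 + 0 + 5 + 4 + 2 + 0 + 0 + 0 + 0 + 0 + 1 + 0 = 22

22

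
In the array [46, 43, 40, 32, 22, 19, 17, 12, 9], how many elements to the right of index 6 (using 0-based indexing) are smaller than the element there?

2

The element at index 6 is 17.
Elements after it: 12, 9
Those smaller than 17: 12, 9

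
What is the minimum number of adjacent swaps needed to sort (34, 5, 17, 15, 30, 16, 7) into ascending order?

The minimum number of adjacent swaps to sort an array equals its inversion count, since every such swap removes exactly one inversion.
Count inversions — for each element, later elements that are smaller:
34: 5, 17, 15, 30, 16, 7 → 6
5: none → 0
17: 15, 16, 7 → 3
15: 7 → 1
30: 16, 7 → 2
16: 7 → 1
7: none → 0
Total inversions: 6 + 0 + 3 + 1 + 2 + 1 + 0 = 13

13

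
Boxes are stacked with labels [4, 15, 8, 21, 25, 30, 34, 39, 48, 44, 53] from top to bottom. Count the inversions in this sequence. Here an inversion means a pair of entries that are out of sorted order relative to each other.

There are 2 inversions.

Count, for each position, how many later elements it exceeds:
4 → none → 0
15 → 8 → 1
8 → none → 0
21 → none → 0
25 → none → 0
30 → none → 0
34 → none → 0
39 → none → 0
48 → 44 → 1
44 → none → 0
53 → none → 0
Sum: 0 + 1 + 0 + 0 + 0 + 0 + 0 + 0 + 1 + 0 + 0 = 2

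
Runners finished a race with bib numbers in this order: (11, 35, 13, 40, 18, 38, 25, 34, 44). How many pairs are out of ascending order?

10

Element-by-element contributions:
11: 0
35: 4
13: 0
40: 4
18: 0
38: 2
25: 0
34: 0
44: 0
Sum: 0 + 4 + 0 + 4 + 0 + 2 + 0 + 0 + 0 = 10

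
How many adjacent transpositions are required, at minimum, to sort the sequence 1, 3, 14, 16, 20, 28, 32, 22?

Minimum adjacent swaps = number of inversions (each swap of adjacent out-of-order elements removes one inversion and no swap can remove more).
Count inversions — for each element, later elements that are smaller:
1: none → 0
3: none → 0
14: none → 0
16: none → 0
20: none → 0
28: 22 → 1
32: 22 → 1
22: none → 0
Total inversions: 0 + 0 + 0 + 0 + 0 + 1 + 1 + 0 = 2

There are 2 swaps.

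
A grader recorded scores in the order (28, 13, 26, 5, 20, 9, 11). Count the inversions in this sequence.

15

Count, for each position, how many later elements it exceeds:
28 → 13, 26, 5, 20, 9, 11 → 6
13 → 5, 9, 11 → 3
26 → 5, 20, 9, 11 → 4
5 → none → 0
20 → 9, 11 → 2
9 → none → 0
11 → none → 0
Sum: 6 + 3 + 4 + 0 + 2 + 0 + 0 = 15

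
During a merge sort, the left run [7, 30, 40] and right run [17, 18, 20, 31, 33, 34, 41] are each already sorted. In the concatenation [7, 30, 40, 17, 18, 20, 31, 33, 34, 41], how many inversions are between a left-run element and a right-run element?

9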